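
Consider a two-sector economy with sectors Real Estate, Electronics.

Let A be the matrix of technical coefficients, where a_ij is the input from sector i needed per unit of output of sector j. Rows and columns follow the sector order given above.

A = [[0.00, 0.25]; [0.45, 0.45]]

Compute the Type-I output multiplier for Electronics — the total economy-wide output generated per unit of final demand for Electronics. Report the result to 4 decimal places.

m_2 = 2.8571

I − A =
  [   1.00    -0.25]
  [  -0.45     0.55]
det(I−A) = (1.00)(0.55) − (-0.25)(-0.45) = 0.4375
adj(I−A) = [[0.55, 0.25], [0.45, 1.00]]
(I − A)⁻¹ = adj(I−A) / det(I−A) ≈
  [   1.25714     0.57143]
  [   1.02857     2.28571]
The output multiplier for sector j is the column-j sum of the Leontief inverse (I − A)⁻¹ = adj(I−A) / det(I−A).
Column 2 of adj(I−A): (0.25, 1.00); det(I−A) = 0.4375.
m_2 = (0.25 + 1.00) / 0.4375 = 1.25 / 0.4375 ≈ 2.8571.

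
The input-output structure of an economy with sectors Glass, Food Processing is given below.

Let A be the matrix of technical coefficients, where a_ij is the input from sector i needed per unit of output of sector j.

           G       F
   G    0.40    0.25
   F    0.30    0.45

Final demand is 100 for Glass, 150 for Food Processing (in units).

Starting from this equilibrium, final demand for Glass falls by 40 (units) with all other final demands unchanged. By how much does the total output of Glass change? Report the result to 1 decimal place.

I − A =
  [   0.60    -0.25]
  [  -0.30     0.55]
det(I−A) = (0.60)(0.55) − (-0.25)(-0.30) = 0.2550
adj(I−A) = [[0.55, 0.25], [0.30, 0.60]]
(I − A)⁻¹ = adj(I−A) / det(I−A) ≈
  [   2.1569     0.9804]
  [   1.1765     2.3529]
Δx = (I − A)⁻¹ Δd with Δd having -40 in the Glass component and 0 elsewhere.
So Δx_G = L_GG · (-40), where L_GG = adj(I−A)_GG / det(I−A) = 0.55 / 0.2550.
Δx_G = 0.55 × (-40) / 0.2550 = -22.00 / 0.2550 ≈ -86.3.

Δx_G = -86.3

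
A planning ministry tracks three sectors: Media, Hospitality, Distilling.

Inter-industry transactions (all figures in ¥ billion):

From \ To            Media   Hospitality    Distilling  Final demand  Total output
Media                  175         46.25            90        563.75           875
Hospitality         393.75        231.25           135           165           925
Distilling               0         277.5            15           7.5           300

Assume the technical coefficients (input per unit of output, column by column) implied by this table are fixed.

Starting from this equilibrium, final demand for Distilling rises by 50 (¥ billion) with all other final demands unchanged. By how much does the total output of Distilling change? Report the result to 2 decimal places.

Technical coefficients a_ij = z_ij / X_j:
  a_MM = 175/875 = 0.20, a_HM = 393.75/875 = 0.45, a_DM = 0/875 = 0.00
  a_MH = 46.25/925 = 0.05, a_HH = 231.25/925 = 0.25, a_DH = 277.5/925 = 0.30
  a_MD = 90/300 = 0.30, a_HD = 135/300 = 0.45, a_DD = 15/300 = 0.05
I − A =
  [   0.80    -0.05    -0.30]
  [  -0.45     0.75    -0.45]
  [   0.00    -0.30     0.95]
Cofactors of I−A, C_ij = (−1)^(i+j)·(minor ij) (rows/columns in the sector order above):
  C_11 = (0.75)(0.95) − (-0.45)(-0.30) = 0.5775
  C_12 = −[(-0.45)(0.95) − (-0.45)(0.00)] = 0.4275
  C_13 = (-0.45)(-0.30) − (0.75)(0.00) = 0.1350
  C_21 = −[(-0.05)(0.95) − (-0.30)(-0.30)] = 0.1375
  C_22 = (0.80)(0.95) − (-0.30)(0.00) = 0.7600
  C_23 = −[(0.80)(-0.30) − (-0.05)(0.00)] = 0.2400
  C_31 = (-0.05)(-0.45) − (-0.30)(0.75) = 0.2475
  C_32 = −[(0.80)(-0.45) − (-0.30)(-0.45)] = 0.4950
  C_33 = (0.80)(0.75) − (-0.05)(-0.45) = 0.5775
det(I−A) = Σ_j (I−A)_1j·C_1j = (0.80)(0.5775) + (-0.05)(0.4275) + (-0.30)(0.1350) = 0.400125
adj(I−A) = Cᵀ =
  [ 0.5775   0.1375   0.2475]
  [ 0.4275   0.7600   0.4950]
  [ 0.1350   0.2400   0.5775]
(I − A)⁻¹ = adj(I−A) / det(I−A) ≈
  [   1.4433     0.3436     0.6186]
  [   1.0684     1.8994     1.2371]
  [   0.3374     0.5998     1.4433]
Δx = (I − A)⁻¹ Δd with Δd having +50 in the Distilling component and 0 elsewhere.
So Δx_D = L_DD · (+50), where L_DD = adj(I−A)_DD / det(I−A) = 0.5775 / 0.400125.
Δx_D = 0.5775 × (+50) / 0.400125 = 28.875 / 0.400125 ≈ 72.16.

Δx_D = 72.16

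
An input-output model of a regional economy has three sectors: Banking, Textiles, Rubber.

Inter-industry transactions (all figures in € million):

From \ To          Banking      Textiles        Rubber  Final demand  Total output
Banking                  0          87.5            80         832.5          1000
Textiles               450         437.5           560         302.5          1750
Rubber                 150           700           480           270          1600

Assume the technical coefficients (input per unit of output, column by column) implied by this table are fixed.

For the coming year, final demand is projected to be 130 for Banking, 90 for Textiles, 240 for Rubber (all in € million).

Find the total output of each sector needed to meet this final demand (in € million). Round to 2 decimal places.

Technical coefficients a_ij = z_ij / X_j:
  a_BB = 0/1000 = 0.00, a_TB = 450/1000 = 0.45, a_RB = 150/1000 = 0.15
  a_BT = 87.5/1750 = 0.05, a_TT = 437.5/1750 = 0.25, a_RT = 700/1750 = 0.40
  a_BR = 80/1600 = 0.05, a_TR = 560/1600 = 0.35, a_RR = 480/1600 = 0.30
I − A =
  [   1.00    -0.05    -0.05]
  [  -0.45     0.75    -0.35]
  [  -0.15    -0.40     0.70]
Cofactors of I−A, C_ij = (−1)^(i+j)·(minor ij) (rows/columns in the sector order above):
  C_11 = (0.75)(0.70) − (-0.35)(-0.40) = 0.3850
  C_12 = −[(-0.45)(0.70) − (-0.35)(-0.15)] = 0.3675
  C_13 = (-0.45)(-0.40) − (0.75)(-0.15) = 0.2925
  C_21 = −[(-0.05)(0.70) − (-0.05)(-0.40)] = 0.0550
  C_22 = (1.00)(0.70) − (-0.05)(-0.15) = 0.6925
  C_23 = −[(1.00)(-0.40) − (-0.05)(-0.15)] = 0.4075
  C_31 = (-0.05)(-0.35) − (-0.05)(0.75) = 0.0550
  C_32 = −[(1.00)(-0.35) − (-0.05)(-0.45)] = 0.3725
  C_33 = (1.00)(0.75) − (-0.05)(-0.45) = 0.7275
det(I−A) = Σ_j (I−A)_1j·C_1j = (1.00)(0.3850) + (-0.05)(0.3675) + (-0.05)(0.2925) = 0.3520
adj(I−A) = Cᵀ =
  [ 0.3850   0.0550   0.0550]
  [ 0.3675   0.6925   0.3725]
  [ 0.2925   0.4075   0.7275]
(I − A)⁻¹ = adj(I−A) / det(I−A) ≈
  [   1.0938     0.1563     0.1563]
  [   1.0440     1.9673     1.0582]
  [   0.8310     1.1577     2.0668]
x = (I − A)⁻¹ d = adj(I−A)·d / det(I−A), with det(I−A) = 0.3520:
  x_B = (0.3850·130 + 0.0550·90 + 0.0550·240) / 0.3520 = 68.20 / 0.3520 = 193.75
  x_T = (0.3675·130 + 0.6925·90 + 0.3725·240) / 0.3520 = 199.50 / 0.3520 ≈ 566.76
  x_R = (0.2925·130 + 0.4075·90 + 0.7275·240) / 0.3520 = 249.30 / 0.3520 ≈ 708.24

x_B = 193.75, x_T = 566.76, x_R = 708.24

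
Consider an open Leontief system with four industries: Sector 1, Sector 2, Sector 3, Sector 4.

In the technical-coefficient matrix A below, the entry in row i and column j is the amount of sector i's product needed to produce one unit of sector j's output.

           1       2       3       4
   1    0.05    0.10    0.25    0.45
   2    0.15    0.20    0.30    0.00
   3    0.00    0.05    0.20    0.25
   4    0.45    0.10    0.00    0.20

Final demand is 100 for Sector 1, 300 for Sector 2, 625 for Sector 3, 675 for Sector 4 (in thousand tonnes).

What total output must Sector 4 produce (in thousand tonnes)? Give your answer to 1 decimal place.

x_4 = 1815.0

I − A =
  [   0.95    -0.10    -0.25    -0.45]
  [  -0.15     0.80    -0.30     0.00]
  [   0.00    -0.05     0.80    -0.25]
  [  -0.45    -0.10     0.00     0.80]
Compute the cofactors C_ij = (−1)^(i+j)·(3×3 minor ij) of I−A; the adjugate is their transpose:
adj(I−A) = Cᵀ =
  [ 0.492500   0.116250   0.197500   0.338750]
  [ 0.129750   0.417875   0.197250   0.134625]
  [ 0.099750   0.062875   0.427250   0.189625]
  [ 0.293250   0.117625   0.135750   0.579875]
det(I−A) = Σ_j (I−A)_1j·C_1j = (0.95)(0.492500) + (-0.10)(0.129750) + (-0.25)(0.099750) + (-0.45)(0.293250) = 0.2980
(I − A)⁻¹ = adj(I−A) / det(I−A) ≈
  [   1.6527     0.3901     0.6628     1.1367]
  [   0.4354     1.4023     0.6619     0.4518]
  [   0.3347     0.2110     1.4337     0.6363]
  [   0.9841     0.3947     0.4555     1.9459]
x = (I − A)⁻¹ d = adj(I−A)·d / det(I−A), with det(I−A) = 0.2980:
  x_1 = (0.492500·100 + 0.116250·300 + 0.197500·625 + 0.338750·675) / 0.2980 = 436.21875 / 0.2980 ≈ 1463.8
  x_2 = (0.129750·100 + 0.417875·300 + 0.197250·625 + 0.134625·675) / 0.2980 = 352.490625 / 0.2980 ≈ 1182.9
  x_3 = (0.099750·100 + 0.062875·300 + 0.427250·625 + 0.189625·675) / 0.2980 = 423.865625 / 0.2980 ≈ 1422.4
  x_4 = (0.293250·100 + 0.117625·300 + 0.135750·625 + 0.579875·675) / 0.2980 = 540.871875 / 0.2980 ≈ 1815.0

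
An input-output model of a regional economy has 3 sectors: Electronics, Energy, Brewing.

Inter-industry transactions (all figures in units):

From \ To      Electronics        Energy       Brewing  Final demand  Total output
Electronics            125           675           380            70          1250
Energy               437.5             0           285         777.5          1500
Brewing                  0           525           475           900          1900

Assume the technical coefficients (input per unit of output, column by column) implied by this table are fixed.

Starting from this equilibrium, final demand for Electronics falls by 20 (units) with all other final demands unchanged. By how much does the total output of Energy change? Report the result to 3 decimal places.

Technical coefficients a_ij = z_ij / X_j:
  a_11 = 125/1250 = 0.10, a_21 = 437.5/1250 = 0.35, a_31 = 0/1250 = 0.00
  a_12 = 675/1500 = 0.45, a_22 = 0/1500 = 0.00, a_32 = 525/1500 = 0.35
  a_13 = 380/1900 = 0.20, a_23 = 285/1900 = 0.15, a_33 = 475/1900 = 0.25
I − A =
  [   0.90    -0.45    -0.20]
  [  -0.35     1.00    -0.15]
  [   0.00    -0.35     0.75]
Cofactors of I−A, C_ij = (−1)^(i+j)·(minor ij) (rows/columns in the sector order above):
  C_11 = (1.00)(0.75) − (-0.15)(-0.35) = 0.6975
  C_12 = −[(-0.35)(0.75) − (-0.15)(0.00)] = 0.2625
  C_13 = (-0.35)(-0.35) − (1.00)(0.00) = 0.1225
  C_21 = −[(-0.45)(0.75) − (-0.20)(-0.35)] = 0.4075
  C_22 = (0.90)(0.75) − (-0.20)(0.00) = 0.6750
  C_23 = −[(0.90)(-0.35) − (-0.45)(0.00)] = 0.3150
  C_31 = (-0.45)(-0.15) − (-0.20)(1.00) = 0.2675
  C_32 = −[(0.90)(-0.15) − (-0.20)(-0.35)] = 0.2050
  C_33 = (0.90)(1.00) − (-0.45)(-0.35) = 0.7425
det(I−A) = Σ_j (I−A)_1j·C_1j = (0.90)(0.6975) + (-0.45)(0.2625) + (-0.20)(0.1225) = 0.485125
adj(I−A) = Cᵀ =
  [ 0.6975   0.4075   0.2675]
  [ 0.2625   0.6750   0.2050]
  [ 0.1225   0.3150   0.7425]
(I − A)⁻¹ = adj(I−A) / det(I−A) ≈
  [   1.4378     0.8400     0.5514]
  [   0.5411     1.3914     0.4226]
  [   0.2525     0.6493     1.5305]
Δx = (I − A)⁻¹ Δd with Δd having -20 in the Electronics component and 0 elsewhere.
So Δx_2 = L_21 · (-20), where L_21 = adj(I−A)_21 / det(I−A) = 0.2625 / 0.485125.
Δx_2 = 0.2625 × (-20) / 0.485125 = -5.25 / 0.485125 ≈ -10.822.

Δx_2 = -10.822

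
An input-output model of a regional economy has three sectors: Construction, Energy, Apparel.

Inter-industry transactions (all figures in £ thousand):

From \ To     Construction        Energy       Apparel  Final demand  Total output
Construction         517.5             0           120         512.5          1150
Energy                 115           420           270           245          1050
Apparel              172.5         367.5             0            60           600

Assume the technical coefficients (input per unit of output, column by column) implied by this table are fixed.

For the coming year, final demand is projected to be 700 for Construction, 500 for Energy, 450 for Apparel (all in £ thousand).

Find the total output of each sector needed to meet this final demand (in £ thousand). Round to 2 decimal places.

x_C = 1825.99, x_E = 2278.76, x_A = 1521.47

Technical coefficients a_ij = z_ij / X_j:
  a_CC = 517.5/1150 = 0.45, a_EC = 115/1150 = 0.10, a_AC = 172.5/1150 = 0.15
  a_CE = 0/1050 = 0.00, a_EE = 420/1050 = 0.40, a_AE = 367.5/1050 = 0.35
  a_CA = 120/600 = 0.20, a_EA = 270/600 = 0.45, a_AA = 0/600 = 0.00
I − A =
  [   0.55     0.00    -0.20]
  [  -0.10     0.60    -0.45]
  [  -0.15    -0.35     1.00]
Cofactors of I−A, C_ij = (−1)^(i+j)·(minor ij) (rows/columns in the sector order above):
  C_11 = (0.60)(1.00) − (-0.45)(-0.35) = 0.4425
  C_12 = −[(-0.10)(1.00) − (-0.45)(-0.15)] = 0.1675
  C_13 = (-0.10)(-0.35) − (0.60)(-0.15) = 0.1250
  C_21 = −[(0.00)(1.00) − (-0.20)(-0.35)] = 0.0700
  C_22 = (0.55)(1.00) − (-0.20)(-0.15) = 0.5200
  C_23 = −[(0.55)(-0.35) − (0.00)(-0.15)] = 0.1925
  C_31 = (0.00)(-0.45) − (-0.20)(0.60) = 0.1200
  C_32 = −[(0.55)(-0.45) − (-0.20)(-0.10)] = 0.2675
  C_33 = (0.55)(0.60) − (0.00)(-0.10) = 0.3300
det(I−A) = Σ_j (I−A)_1j·C_1j = (0.55)(0.4425) + (0.00)(0.1675) + (-0.20)(0.1250) = 0.218375
adj(I−A) = Cᵀ =
  [ 0.4425   0.0700   0.1200]
  [ 0.1675   0.5200   0.2675]
  [ 0.1250   0.1925   0.3300]
(I − A)⁻¹ = adj(I−A) / det(I−A) ≈
  [   2.0263     0.3205     0.5495]
  [   0.7670     2.3812     1.2250]
  [   0.5724     0.8815     1.5112]
x = (I − A)⁻¹ d = adj(I−A)·d / det(I−A), with det(I−A) = 0.218375:
  x_C = (0.4425·700 + 0.0700·500 + 0.1200·450) / 0.218375 = 398.75 / 0.218375 ≈ 1825.99
  x_E = (0.1675·700 + 0.5200·500 + 0.2675·450) / 0.218375 = 497.625 / 0.218375 ≈ 2278.76
  x_A = (0.1250·700 + 0.1925·500 + 0.3300·450) / 0.218375 = 332.25 / 0.218375 ≈ 1521.47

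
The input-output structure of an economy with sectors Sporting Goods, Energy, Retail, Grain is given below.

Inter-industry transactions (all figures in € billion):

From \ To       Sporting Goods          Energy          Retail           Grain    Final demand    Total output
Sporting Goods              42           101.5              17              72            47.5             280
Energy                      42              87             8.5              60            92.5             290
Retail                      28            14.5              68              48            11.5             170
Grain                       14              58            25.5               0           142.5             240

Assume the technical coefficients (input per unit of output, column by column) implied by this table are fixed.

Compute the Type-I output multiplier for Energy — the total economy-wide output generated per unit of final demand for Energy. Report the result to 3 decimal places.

Technical coefficients a_ij = z_ij / X_j:
  a_11 = 42/280 = 0.15, a_21 = 42/280 = 0.15, a_31 = 28/280 = 0.10, a_41 = 14/280 = 0.05
  a_12 = 101.5/290 = 0.35, a_22 = 87/290 = 0.30, a_32 = 14.5/290 = 0.05, a_42 = 58/290 = 0.20
  a_13 = 17/170 = 0.10, a_23 = 8.5/170 = 0.05, a_33 = 68/170 = 0.40, a_43 = 25.5/170 = 0.15
  a_14 = 72/240 = 0.30, a_24 = 60/240 = 0.25, a_34 = 48/240 = 0.20, a_44 = 0/240 = 0.00
I − A =
  [   0.85    -0.35    -0.10    -0.30]
  [  -0.15     0.70    -0.05    -0.25]
  [  -0.10    -0.05     0.60    -0.20]
  [  -0.05    -0.20    -0.15     1.00]
Compute the cofactors C_ij = (−1)^(i+j)·(3×3 minor ij) of I−A; the adjugate is their transpose:
adj(I−A) = Cᵀ =
  [ 0.362625   0.246750   0.130125   0.196500]
  [ 0.102250   0.460000   0.096625   0.165000]
  [ 0.086125   0.120250   0.476125   0.151125]
  [ 0.051500   0.122375   0.097250   0.313875]
det(I−A) = Σ_j (I−A)_1j·C_1j = (0.85)(0.362625) + (-0.35)(0.102250) + (-0.10)(0.086125) + (-0.30)(0.051500) = 0.24838125
(I − A)⁻¹ = adj(I−A) / det(I−A) ≈
  [   1.4600     0.9934     0.5239     0.7911]
  [   0.4117     1.8520     0.3890     0.6643]
  [   0.3467     0.4841     1.9169     0.6084]
  [   0.2073     0.4927     0.3915     1.2637]
The output multiplier for sector j is the column-j sum of the Leontief inverse (I − A)⁻¹ = adj(I−A) / det(I−A).
Column 2 of adj(I−A): (0.246750, 0.460000, 0.120250, 0.122375); det(I−A) = 0.24838125.
m_2 = (0.246750 + 0.460000 + 0.120250 + 0.122375) / 0.24838125 = 0.949375 / 0.24838125 ≈ 3.822.

m_2 = 3.822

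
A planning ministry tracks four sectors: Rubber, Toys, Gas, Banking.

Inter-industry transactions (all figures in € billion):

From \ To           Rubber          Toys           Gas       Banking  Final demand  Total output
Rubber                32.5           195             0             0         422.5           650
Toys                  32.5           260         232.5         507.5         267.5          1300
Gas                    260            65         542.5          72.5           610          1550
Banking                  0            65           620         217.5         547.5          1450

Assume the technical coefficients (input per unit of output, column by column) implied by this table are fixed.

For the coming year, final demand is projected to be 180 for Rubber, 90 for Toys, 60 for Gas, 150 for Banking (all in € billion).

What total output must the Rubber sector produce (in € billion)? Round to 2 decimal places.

x_R = 241.25

Technical coefficients a_ij = z_ij / X_j:
  a_RR = 32.5/650 = 0.05, a_TR = 32.5/650 = 0.05, a_GR = 260/650 = 0.40, a_BR = 0/650 = 0.00
  a_RT = 195/1300 = 0.15, a_TT = 260/1300 = 0.20, a_GT = 65/1300 = 0.05, a_BT = 65/1300 = 0.05
  a_RG = 0/1550 = 0.00, a_TG = 232.5/1550 = 0.15, a_GG = 542.5/1550 = 0.35, a_BG = 620/1550 = 0.40
  a_RB = 0/1450 = 0.00, a_TB = 507.5/1450 = 0.35, a_GB = 72.5/1450 = 0.05, a_BB = 217.5/1450 = 0.15
I − A =
  [   0.95    -0.15     0.00     0.00]
  [  -0.05     0.80    -0.15    -0.35]
  [  -0.40    -0.05     0.65    -0.05]
  [   0.00    -0.05    -0.40     0.85]
Compute the cofactors C_ij = (−1)^(i+j)·(3×3 minor ij) of I−A; the adjugate is their transpose:
adj(I−A) = Cᵀ =
  [ 0.400875   0.079875   0.040125   0.035250]
  [ 0.133625   0.505875   0.254125   0.223250]
  [ 0.267250   0.093750   0.623000   0.075250]
  [ 0.133625   0.073875   0.308125   0.473000]
det(I−A) = Σ_j (I−A)_1j·C_1j = (0.95)(0.400875) + (-0.15)(0.133625) + (0.00)(0.267250) + (0.00)(0.133625) = 0.3607875
(I − A)⁻¹ = adj(I−A) / det(I−A) ≈
  [   1.1111     0.2214     0.1112     0.0977]
  [   0.3704     1.4021     0.7044     0.6188]
  [   0.7407     0.2598     1.7268     0.2086]
  [   0.3704     0.2048     0.8540     1.3110]
x = (I − A)⁻¹ d = adj(I−A)·d / det(I−A), with det(I−A) = 0.3607875:
  x_R = (0.400875·180 + 0.079875·90 + 0.040125·60 + 0.035250·150) / 0.3607875 = 87.04125 / 0.3607875 ≈ 241.25
  x_T = (0.133625·180 + 0.505875·90 + 0.254125·60 + 0.223250·150) / 0.3607875 = 118.31625 / 0.3607875 ≈ 327.94
  x_G = (0.267250·180 + 0.093750·90 + 0.623000·60 + 0.075250·150) / 0.3607875 = 105.21 / 0.3607875 ≈ 291.61
  x_B = (0.133625·180 + 0.073875·90 + 0.308125·60 + 0.473000·150) / 0.3607875 = 120.13875 / 0.3607875 ≈ 332.99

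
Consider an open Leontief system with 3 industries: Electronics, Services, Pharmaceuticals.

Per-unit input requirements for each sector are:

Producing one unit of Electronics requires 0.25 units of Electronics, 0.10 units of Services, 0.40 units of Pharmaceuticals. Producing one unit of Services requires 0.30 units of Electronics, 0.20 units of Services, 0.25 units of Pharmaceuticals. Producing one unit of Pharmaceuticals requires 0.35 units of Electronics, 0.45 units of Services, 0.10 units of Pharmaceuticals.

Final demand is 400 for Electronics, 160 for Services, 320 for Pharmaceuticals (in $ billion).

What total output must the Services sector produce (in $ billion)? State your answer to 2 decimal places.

I − A =
  [   0.75    -0.30    -0.35]
  [  -0.10     0.80    -0.45]
  [  -0.40    -0.25     0.90]
Cofactors of I−A, C_ij = (−1)^(i+j)·(minor ij) (rows/columns in the sector order above):
  C_11 = (0.80)(0.90) − (-0.45)(-0.25) = 0.6075
  C_12 = −[(-0.10)(0.90) − (-0.45)(-0.40)] = 0.2700
  C_13 = (-0.10)(-0.25) − (0.80)(-0.40) = 0.3450
  C_21 = −[(-0.30)(0.90) − (-0.35)(-0.25)] = 0.3575
  C_22 = (0.75)(0.90) − (-0.35)(-0.40) = 0.5350
  C_23 = −[(0.75)(-0.25) − (-0.30)(-0.40)] = 0.3075
  C_31 = (-0.30)(-0.45) − (-0.35)(0.80) = 0.4150
  C_32 = −[(0.75)(-0.45) − (-0.35)(-0.10)] = 0.3725
  C_33 = (0.75)(0.80) − (-0.30)(-0.10) = 0.5700
det(I−A) = Σ_j (I−A)_1j·C_1j = (0.75)(0.6075) + (-0.30)(0.2700) + (-0.35)(0.3450) = 0.253875
adj(I−A) = Cᵀ =
  [ 0.6075   0.3575   0.4150]
  [ 0.2700   0.5350   0.3725]
  [ 0.3450   0.3075   0.5700]
(I − A)⁻¹ = adj(I−A) / det(I−A) ≈
  [   2.3929     1.4082     1.6347]
  [   1.0635     2.1073     1.4673]
  [   1.3589     1.2112     2.2452]
x = (I − A)⁻¹ d = adj(I−A)·d / det(I−A), with det(I−A) = 0.253875:
  x_1 = (0.6075·400 + 0.3575·160 + 0.4150·320) / 0.253875 = 433.00 / 0.253875 ≈ 1705.56
  x_2 = (0.2700·400 + 0.5350·160 + 0.3725·320) / 0.253875 = 312.80 / 0.253875 ≈ 1232.10
  x_3 = (0.3450·400 + 0.3075·160 + 0.5700·320) / 0.253875 = 369.60 / 0.253875 ≈ 1455.83

x_2 = 1232.10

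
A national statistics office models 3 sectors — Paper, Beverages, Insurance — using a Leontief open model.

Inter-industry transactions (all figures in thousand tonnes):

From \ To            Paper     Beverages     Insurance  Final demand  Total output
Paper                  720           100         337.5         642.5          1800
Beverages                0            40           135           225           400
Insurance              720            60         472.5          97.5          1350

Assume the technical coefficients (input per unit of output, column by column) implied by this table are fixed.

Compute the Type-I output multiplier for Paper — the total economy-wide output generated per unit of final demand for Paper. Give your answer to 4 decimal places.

Technical coefficients a_ij = z_ij / X_j:
  a_PP = 720/1800 = 0.40, a_BP = 0/1800 = 0.00, a_IP = 720/1800 = 0.40
  a_PB = 100/400 = 0.25, a_BB = 40/400 = 0.10, a_IB = 60/400 = 0.15
  a_PI = 337.5/1350 = 0.25, a_BI = 135/1350 = 0.10, a_II = 472.5/1350 = 0.35
I − A =
  [   0.60    -0.25    -0.25]
  [   0.00     0.90    -0.10]
  [  -0.40    -0.15     0.65]
Cofactors of I−A, C_ij = (−1)^(i+j)·(minor ij) (rows/columns in the sector order above):
  C_11 = (0.90)(0.65) − (-0.10)(-0.15) = 0.5700
  C_12 = −[(0.00)(0.65) − (-0.10)(-0.40)] = 0.0400
  C_13 = (0.00)(-0.15) − (0.90)(-0.40) = 0.3600
  C_21 = −[(-0.25)(0.65) − (-0.25)(-0.15)] = 0.2000
  C_22 = (0.60)(0.65) − (-0.25)(-0.40) = 0.2900
  C_23 = −[(0.60)(-0.15) − (-0.25)(-0.40)] = 0.1900
  C_31 = (-0.25)(-0.10) − (-0.25)(0.90) = 0.2500
  C_32 = −[(0.60)(-0.10) − (-0.25)(0.00)] = 0.0600
  C_33 = (0.60)(0.90) − (-0.25)(0.00) = 0.5400
det(I−A) = Σ_j (I−A)_1j·C_1j = (0.60)(0.5700) + (-0.25)(0.0400) + (-0.25)(0.3600) = 0.2420
adj(I−A) = Cᵀ =
  [ 0.5700   0.2000   0.2500]
  [ 0.0400   0.2900   0.0600]
  [ 0.3600   0.1900   0.5400]
(I − A)⁻¹ = adj(I−A) / det(I−A) ≈
  [   2.35537     0.82645     1.03306]
  [   0.16529     1.19835     0.24793]
  [   1.48760     0.78512     2.23140]
The output multiplier for sector j is the column-j sum of the Leontief inverse (I − A)⁻¹ = adj(I−A) / det(I−A).
Column P of adj(I−A): (0.5700, 0.0400, 0.3600); det(I−A) = 0.2420.
m_P = (0.5700 + 0.0400 + 0.3600) / 0.2420 = 0.97 / 0.2420 ≈ 4.0083.

m_P = 4.0083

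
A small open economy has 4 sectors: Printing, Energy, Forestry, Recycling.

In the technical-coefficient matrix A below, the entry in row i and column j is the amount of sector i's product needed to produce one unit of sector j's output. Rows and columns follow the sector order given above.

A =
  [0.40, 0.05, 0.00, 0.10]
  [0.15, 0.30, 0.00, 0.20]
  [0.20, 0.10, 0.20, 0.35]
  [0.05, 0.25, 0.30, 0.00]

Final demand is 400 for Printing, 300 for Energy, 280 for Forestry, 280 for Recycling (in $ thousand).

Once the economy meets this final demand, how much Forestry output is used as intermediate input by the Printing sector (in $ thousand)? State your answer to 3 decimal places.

I − A =
  [   0.60    -0.05     0.00    -0.10]
  [  -0.15     0.70     0.00    -0.20]
  [  -0.20    -0.10     0.80    -0.35]
  [  -0.05    -0.25    -0.30     1.00]
Compute the cofactors C_ij = (−1)^(i+j)·(3×3 minor ij) of I−A; the adjugate is their transpose:
adj(I−A) = Cᵀ =
  [ 0.440500   0.057750   0.024000   0.064000]
  [ 0.124250   0.407000   0.040500   0.108000]
  [ 0.171375   0.127875   0.374750   0.173875]
  [ 0.104500   0.143000   0.123750   0.330000]
det(I−A) = Σ_j (I−A)_1j·C_1j = (0.60)(0.440500) + (-0.05)(0.124250) + (0.00)(0.171375) + (-0.10)(0.104500) = 0.2476375
(I − A)⁻¹ = adj(I−A) / det(I−A) ≈
  [   1.7788     0.2332     0.0969     0.2584]
  [   0.5017     1.6435     0.1635     0.4361]
  [   0.6920     0.5164     1.5133     0.7021]
  [   0.4220     0.5775     0.4997     1.3326]
First solve x = (I − A)⁻¹ d = adj(I−A)·d / det(I−A); in particular x_P = (0.440500·400 + 0.057750·300 + 0.024000·280 + 0.064000·280) / 0.2476375 = 218.165 / 0.2476375 ≈ 880.98531.
Intermediate flow from F to P: z_FP = a_FP · x_P = 0.20 × 218.165 / 0.2476375 = 43.633 / 0.2476375 ≈ 176.197.

z_FP = 176.197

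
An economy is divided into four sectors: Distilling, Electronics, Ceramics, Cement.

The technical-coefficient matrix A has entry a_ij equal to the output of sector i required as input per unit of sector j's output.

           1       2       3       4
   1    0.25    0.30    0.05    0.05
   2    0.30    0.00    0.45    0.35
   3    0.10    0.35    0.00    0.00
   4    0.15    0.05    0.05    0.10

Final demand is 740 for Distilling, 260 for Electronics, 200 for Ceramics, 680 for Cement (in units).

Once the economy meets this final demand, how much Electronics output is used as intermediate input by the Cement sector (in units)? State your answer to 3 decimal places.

I − A =
  [   0.75    -0.30    -0.05    -0.05]
  [  -0.30     1.00    -0.45    -0.35]
  [  -0.10    -0.35     1.00     0.00]
  [  -0.15    -0.05    -0.05     0.90]
Compute the cofactors C_ij = (−1)^(i+j)·(3×3 minor ij) of I−A; the adjugate is their transpose:
adj(I−A) = Cᵀ =
  [ 0.734625   0.289125   0.174500   0.153250]
  [ 0.364750   0.662750   0.330375   0.278000]
  [ 0.201125   0.260875   0.556875   0.112625]
  [ 0.153875   0.099500   0.078375   0.518125]
det(I−A) = Σ_j (I−A)_1j·C_1j = (0.75)(0.734625) + (-0.30)(0.364750) + (-0.05)(0.201125) + (-0.05)(0.153875) = 0.42379375
(I − A)⁻¹ = adj(I−A) / det(I−A) ≈
  [   1.7334     0.6822     0.4118     0.3616]
  [   0.8607     1.5639     0.7796     0.6560]
  [   0.4746     0.6156     1.3140     0.2658]
  [   0.3631     0.2348     0.1849     1.2226]
First solve x = (I − A)⁻¹ d = adj(I−A)·d / det(I−A); in particular x_4 = (0.153875·740 + 0.099500·260 + 0.078375·200 + 0.518125·680) / 0.42379375 = 507.7375 / 0.42379375 ≈ 1198.07689.
Intermediate flow from 2 to 4: z_24 = a_24 · x_4 = 0.35 × 507.7375 / 0.42379375 = 177.708125 / 0.42379375 ≈ 419.327.

z_24 = 419.327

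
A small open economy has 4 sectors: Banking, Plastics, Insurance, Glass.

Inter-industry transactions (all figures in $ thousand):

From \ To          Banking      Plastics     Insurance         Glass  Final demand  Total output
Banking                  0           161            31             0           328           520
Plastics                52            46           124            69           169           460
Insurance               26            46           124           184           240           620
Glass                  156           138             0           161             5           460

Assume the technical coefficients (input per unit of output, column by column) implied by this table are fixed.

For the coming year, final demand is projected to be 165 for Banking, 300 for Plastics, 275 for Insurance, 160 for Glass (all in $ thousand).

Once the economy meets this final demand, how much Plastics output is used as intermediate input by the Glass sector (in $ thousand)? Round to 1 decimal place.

z_24 = 116.9

Technical coefficients a_ij = z_ij / X_j:
  a_11 = 0/520 = 0.00, a_21 = 52/520 = 0.10, a_31 = 26/520 = 0.05, a_41 = 156/520 = 0.30
  a_12 = 161/460 = 0.35, a_22 = 46/460 = 0.10, a_32 = 46/460 = 0.10, a_42 = 138/460 = 0.30
  a_13 = 31/620 = 0.05, a_23 = 124/620 = 0.20, a_33 = 124/620 = 0.20, a_43 = 0/620 = 0.00
  a_14 = 0/460 = 0.00, a_24 = 69/460 = 0.15, a_34 = 184/460 = 0.40, a_44 = 161/460 = 0.35
I − A =
  [   1.00    -0.35    -0.05     0.00]
  [  -0.10     0.90    -0.20    -0.15]
  [  -0.05    -0.10     0.80    -0.40]
  [  -0.30    -0.30     0.00     0.65]
Compute the cofactors C_ij = (−1)^(i+j)·(3×3 minor ij) of I−A; the adjugate is their transpose:
adj(I−A) = Cᵀ =
  [ 0.395000   0.191250   0.072500   0.088750]
  [ 0.118500   0.512375   0.135500   0.201625]
  [ 0.158000   0.238375   0.501500   0.363625]
  [ 0.237000   0.324750   0.096000   0.665750]
det(I−A) = Σ_j (I−A)_1j·C_1j = (1.00)(0.395000) + (-0.35)(0.118500) + (-0.05)(0.158000) + (0.00)(0.237000) = 0.345625
(I − A)⁻¹ = adj(I−A) / det(I−A) ≈
  [   1.1429     0.5533     0.2098     0.2568]
  [   0.3429     1.4825     0.3920     0.5834]
  [   0.4571     0.6897     1.4510     1.0521]
  [   0.6857     0.9396     0.2778     1.9262]
First solve x = (I − A)⁻¹ d = adj(I−A)·d / det(I−A); in particular x_4 = (0.237000·165 + 0.324750·300 + 0.096000·275 + 0.665750·160) / 0.345625 = 269.45 / 0.345625 ≈ 779.602.
Intermediate flow from 2 to 4: z_24 = a_24 · x_4 = 0.15 × 269.45 / 0.345625 = 40.4175 / 0.345625 ≈ 116.9.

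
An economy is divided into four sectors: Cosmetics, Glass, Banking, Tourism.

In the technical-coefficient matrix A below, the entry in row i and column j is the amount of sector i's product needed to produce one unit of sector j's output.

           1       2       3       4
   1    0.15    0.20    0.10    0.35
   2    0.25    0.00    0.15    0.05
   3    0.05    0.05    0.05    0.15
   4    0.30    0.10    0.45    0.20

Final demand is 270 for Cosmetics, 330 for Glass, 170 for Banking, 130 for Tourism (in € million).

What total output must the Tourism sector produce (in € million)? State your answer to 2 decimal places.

x_4 = 761.55

I − A =
  [   0.85    -0.20    -0.10    -0.35]
  [  -0.25     1.00    -0.15    -0.05]
  [  -0.05    -0.05     0.95    -0.15]
  [  -0.30    -0.10    -0.45     0.80]
Compute the cofactors C_ij = (−1)^(i+j)·(3×3 minor ij) of I−A; the adjugate is their transpose:
adj(I−A) = Cᵀ =
  [ 0.678375   0.185125   0.270750   0.359125]
  [ 0.201250   0.472500   0.166250   0.148750]
  [ 0.099250   0.060250   0.519000   0.144500]
  [ 0.335375   0.162375   0.414250   0.745875]
det(I−A) = Σ_j (I−A)_1j·C_1j = (0.85)(0.678375) + (-0.20)(0.201250) + (-0.10)(0.099250) + (-0.35)(0.335375) = 0.4090625
(I − A)⁻¹ = adj(I−A) / det(I−A) ≈
  [   1.6584     0.4526     0.6619     0.8779]
  [   0.4920     1.1551     0.4064     0.3636]
  [   0.2426     0.1473     1.2688     0.3532]
  [   0.8199     0.3969     1.0127     1.8234]
x = (I − A)⁻¹ d = adj(I−A)·d / det(I−A), with det(I−A) = 0.4090625:
  x_1 = (0.678375·270 + 0.185125·330 + 0.270750·170 + 0.359125·130) / 0.4090625 = 336.96625 / 0.4090625 ≈ 823.75
  x_2 = (0.201250·270 + 0.472500·330 + 0.166250·170 + 0.148750·130) / 0.4090625 = 257.8625 / 0.4090625 ≈ 630.37
  x_3 = (0.099250·270 + 0.060250·330 + 0.519000·170 + 0.144500·130) / 0.4090625 = 153.695 / 0.4090625 ≈ 375.72
  x_4 = (0.335375·270 + 0.162375·330 + 0.414250·170 + 0.745875·130) / 0.4090625 = 311.52125 / 0.4090625 ≈ 761.55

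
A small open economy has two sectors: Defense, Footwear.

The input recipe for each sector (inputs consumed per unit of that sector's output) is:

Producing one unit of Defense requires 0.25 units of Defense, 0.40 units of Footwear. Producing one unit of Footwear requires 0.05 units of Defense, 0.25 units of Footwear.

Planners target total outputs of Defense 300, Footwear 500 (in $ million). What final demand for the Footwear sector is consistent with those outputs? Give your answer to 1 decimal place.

I − A =
  [   0.75    -0.05]
  [  -0.40     0.75]
d = (I − A) x:
  d_1 = (+0.75)·300 + (-0.05)·500 = 200.0
  d_2 = (-0.40)·300 + (+0.75)·500 = 255.0

d_2 = 255.0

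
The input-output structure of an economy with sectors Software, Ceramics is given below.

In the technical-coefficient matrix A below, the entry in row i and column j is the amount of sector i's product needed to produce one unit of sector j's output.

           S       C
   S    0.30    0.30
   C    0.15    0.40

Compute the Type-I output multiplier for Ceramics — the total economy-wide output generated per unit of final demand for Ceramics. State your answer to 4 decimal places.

I − A =
  [   0.70    -0.30]
  [  -0.15     0.60]
det(I−A) = (0.70)(0.60) − (-0.30)(-0.15) = 0.3750
adj(I−A) = [[0.60, 0.30], [0.15, 0.70]]
(I − A)⁻¹ = adj(I−A) / det(I−A) ≈
  [   1.60000     0.80000]
  [   0.40000     1.86667]
The output multiplier for sector j is the column-j sum of the Leontief inverse (I − A)⁻¹ = adj(I−A) / det(I−A).
Column C of adj(I−A): (0.30, 0.70); det(I−A) = 0.3750.
m_C = (0.30 + 0.70) / 0.3750 = 1.00 / 0.3750 ≈ 2.6667.

m_C = 2.6667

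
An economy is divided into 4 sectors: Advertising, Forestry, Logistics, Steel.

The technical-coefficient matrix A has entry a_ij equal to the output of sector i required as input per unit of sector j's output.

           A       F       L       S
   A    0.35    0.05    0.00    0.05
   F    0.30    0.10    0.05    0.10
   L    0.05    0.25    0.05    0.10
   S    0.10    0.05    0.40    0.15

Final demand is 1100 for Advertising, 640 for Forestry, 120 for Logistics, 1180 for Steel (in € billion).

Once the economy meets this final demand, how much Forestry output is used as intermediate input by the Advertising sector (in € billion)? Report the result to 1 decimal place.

z_FA = 595.4

I − A =
  [   0.65    -0.05     0.00    -0.05]
  [  -0.30     0.90    -0.05    -0.10]
  [  -0.05    -0.25     0.95    -0.10]
  [  -0.10    -0.05    -0.40     0.85]
Compute the cofactors C_ij = (−1)^(i+j)·(3×3 minor ij) of I−A; the adjugate is their transpose:
adj(I−A) = Cᵀ =
  [ 0.665125   0.045750   0.022250   0.047125]
  [ 0.244375   0.493125   0.059375   0.079375]
  [ 0.114750   0.142875   0.475500   0.079500]
  [ 0.146625   0.101625   0.229875   0.533250]
det(I−A) = Σ_j (I−A)_1j·C_1j = (0.65)(0.665125) + (-0.05)(0.244375) + (0.00)(0.114750) + (-0.05)(0.146625) = 0.41278125
(I − A)⁻¹ = adj(I−A) / det(I−A) ≈
  [   1.6113     0.1108     0.0539     0.1142]
  [   0.5920     1.1946     0.1438     0.1923]
  [   0.2780     0.3461     1.1519     0.1926]
  [   0.3552     0.2462     0.5569     1.2918]
First solve x = (I − A)⁻¹ d = adj(I−A)·d / det(I−A); in particular x_A = (0.665125·1100 + 0.045750·640 + 0.022250·120 + 0.047125·1180) / 0.41278125 = 819.195 / 0.41278125 ≈ 1984.574.
Intermediate flow from F to A: z_FA = a_FA · x_A = 0.30 × 819.195 / 0.41278125 = 245.7585 / 0.41278125 ≈ 595.4.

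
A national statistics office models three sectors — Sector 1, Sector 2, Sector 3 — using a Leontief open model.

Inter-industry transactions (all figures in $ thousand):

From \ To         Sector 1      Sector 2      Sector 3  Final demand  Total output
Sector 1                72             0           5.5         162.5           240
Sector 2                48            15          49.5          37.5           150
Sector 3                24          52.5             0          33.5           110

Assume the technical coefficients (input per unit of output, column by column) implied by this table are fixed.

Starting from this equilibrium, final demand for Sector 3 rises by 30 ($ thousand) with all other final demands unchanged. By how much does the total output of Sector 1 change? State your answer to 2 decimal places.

Δx_1 = 2.64

Technical coefficients a_ij = z_ij / X_j:
  a_11 = 72/240 = 0.30, a_21 = 48/240 = 0.20, a_31 = 24/240 = 0.10
  a_12 = 0/150 = 0.00, a_22 = 15/150 = 0.10, a_32 = 52.5/150 = 0.35
  a_13 = 5.5/110 = 0.05, a_23 = 49.5/110 = 0.45, a_33 = 0/110 = 0.00
I − A =
  [   0.70     0.00    -0.05]
  [  -0.20     0.90    -0.45]
  [  -0.10    -0.35     1.00]
Cofactors of I−A, C_ij = (−1)^(i+j)·(minor ij) (rows/columns in the sector order above):
  C_11 = (0.90)(1.00) − (-0.45)(-0.35) = 0.7425
  C_12 = −[(-0.20)(1.00) − (-0.45)(-0.10)] = 0.2450
  C_13 = (-0.20)(-0.35) − (0.90)(-0.10) = 0.1600
  C_21 = −[(0.00)(1.00) − (-0.05)(-0.35)] = 0.0175
  C_22 = (0.70)(1.00) − (-0.05)(-0.10) = 0.6950
  C_23 = −[(0.70)(-0.35) − (0.00)(-0.10)] = 0.2450
  C_31 = (0.00)(-0.45) − (-0.05)(0.90) = 0.0450
  C_32 = −[(0.70)(-0.45) − (-0.05)(-0.20)] = 0.3250
  C_33 = (0.70)(0.90) − (0.00)(-0.20) = 0.6300
det(I−A) = Σ_j (I−A)_1j·C_1j = (0.70)(0.7425) + (0.00)(0.2450) + (-0.05)(0.1600) = 0.51175
adj(I−A) = Cᵀ =
  [ 0.7425   0.0175   0.0450]
  [ 0.2450   0.6950   0.3250]
  [ 0.1600   0.2450   0.6300]
(I − A)⁻¹ = adj(I−A) / det(I−A) ≈
  [   1.4509     0.0342     0.0879]
  [   0.4787     1.3581     0.6351]
  [   0.3127     0.4787     1.2311]
Δx = (I − A)⁻¹ Δd with Δd having +30 in the Sector 3 component and 0 elsewhere.
So Δx_1 = L_13 · (+30), where L_13 = adj(I−A)_13 / det(I−A) = 0.0450 / 0.51175.
Δx_1 = 0.0450 × (+30) / 0.51175 = 1.35 / 0.51175 ≈ 2.64.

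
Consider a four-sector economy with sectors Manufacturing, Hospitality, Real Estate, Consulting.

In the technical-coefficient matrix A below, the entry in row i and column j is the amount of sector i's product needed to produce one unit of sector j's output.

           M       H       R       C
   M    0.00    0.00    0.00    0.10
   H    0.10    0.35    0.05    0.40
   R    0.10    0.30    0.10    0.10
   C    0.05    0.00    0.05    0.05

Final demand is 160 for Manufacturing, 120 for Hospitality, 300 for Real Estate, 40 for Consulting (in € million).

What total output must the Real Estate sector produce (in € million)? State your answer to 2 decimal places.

x_R = 457.52

I − A =
  [   1.00     0.00     0.00    -0.10]
  [  -0.10     0.65    -0.05    -0.40]
  [  -0.10    -0.30     0.90    -0.10]
  [  -0.05     0.00    -0.05     0.95]
Compute the cofactors C_ij = (−1)^(i+j)·(3×3 minor ij) of I−A; the adjugate is their transpose:
adj(I−A) = Cᵀ =
  [ 0.53225   0.00150   0.00325   0.05700]
  [ 0.11000   0.84500   0.06775   0.37450]
  [ 0.09950   0.28350   0.61425   0.19450]
  [ 0.03325   0.01500   0.03250   0.57000]
det(I−A) = Σ_j (I−A)_1j·C_1j = (1.00)(0.53225) + (0.00)(0.11000) + (0.00)(0.09950) + (-0.10)(0.03325) = 0.528925
(I − A)⁻¹ = adj(I−A) / det(I−A) ≈
  [   1.0063     0.0028     0.0061     0.1078]
  [   0.2080     1.5976     0.1281     0.7080]
  [   0.1881     0.5360     1.1613     0.3677]
  [   0.0629     0.0284     0.0614     1.0777]
x = (I − A)⁻¹ d = adj(I−A)·d / det(I−A), with det(I−A) = 0.528925:
  x_M = (0.53225·160 + 0.00150·120 + 0.00325·300 + 0.05700·40) / 0.528925 = 88.595 / 0.528925 ≈ 167.50
  x_H = (0.11000·160 + 0.84500·120 + 0.06775·300 + 0.37450·40) / 0.528925 = 154.305 / 0.528925 ≈ 291.73
  x_R = (0.09950·160 + 0.28350·120 + 0.61425·300 + 0.19450·40) / 0.528925 = 241.995 / 0.528925 ≈ 457.52
  x_C = (0.03325·160 + 0.01500·120 + 0.03250·300 + 0.57000·40) / 0.528925 = 39.67 / 0.528925 ≈ 75.00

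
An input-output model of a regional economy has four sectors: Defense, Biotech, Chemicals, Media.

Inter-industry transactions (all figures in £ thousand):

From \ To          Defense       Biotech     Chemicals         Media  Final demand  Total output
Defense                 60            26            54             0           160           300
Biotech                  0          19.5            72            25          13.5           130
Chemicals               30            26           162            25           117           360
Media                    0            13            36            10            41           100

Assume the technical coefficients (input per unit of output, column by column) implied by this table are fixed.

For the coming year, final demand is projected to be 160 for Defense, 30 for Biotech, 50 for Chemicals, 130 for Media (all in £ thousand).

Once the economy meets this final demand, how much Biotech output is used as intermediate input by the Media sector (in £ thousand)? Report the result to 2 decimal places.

z_BM = 48.69

Technical coefficients a_ij = z_ij / X_j:
  a_DD = 60/300 = 0.20, a_BD = 0/300 = 0.00, a_CD = 30/300 = 0.10, a_MD = 0/300 = 0.00
  a_DB = 26/130 = 0.20, a_BB = 19.5/130 = 0.15, a_CB = 26/130 = 0.20, a_MB = 13/130 = 0.10
  a_DC = 54/360 = 0.15, a_BC = 72/360 = 0.20, a_CC = 162/360 = 0.45, a_MC = 36/360 = 0.10
  a_DM = 0/100 = 0.00, a_BM = 25/100 = 0.25, a_CM = 25/100 = 0.25, a_MM = 10/100 = 0.10
I − A =
  [   0.80    -0.20    -0.15     0.00]
  [   0.00     0.85    -0.20    -0.25]
  [  -0.10    -0.20     0.55    -0.25]
  [   0.00    -0.10    -0.10     0.90]
Compute the cofactors C_ij = (−1)^(i+j)·(3×3 minor ij) of I−A; the adjugate is their transpose:
adj(I−A) = Cᵀ =
  [ 0.339750   0.124750   0.152000   0.076875]
  [ 0.020500   0.362500   0.164000   0.146250]
  [ 0.074000   0.182000   0.592000   0.215000]
  [ 0.010500   0.060500   0.084000   0.325250]
det(I−A) = Σ_j (I−A)_1j·C_1j = (0.80)(0.339750) + (-0.20)(0.020500) + (-0.15)(0.074000) + (0.00)(0.010500) = 0.2566
(I − A)⁻¹ = adj(I−A) / det(I−A) ≈
  [   1.3240     0.4862     0.5924     0.2996]
  [   0.0799     1.4127     0.6391     0.5700]
  [   0.2884     0.7093     2.3071     0.8379]
  [   0.0409     0.2358     0.3274     1.2675]
First solve x = (I − A)⁻¹ d = adj(I−A)·d / det(I−A); in particular x_M = (0.010500·160 + 0.060500·30 + 0.084000·50 + 0.325250·130) / 0.2566 = 49.9775 / 0.2566 ≈ 194.7681.
Intermediate flow from B to M: z_BM = a_BM · x_M = 0.25 × 49.9775 / 0.2566 = 12.494375 / 0.2566 ≈ 48.69.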